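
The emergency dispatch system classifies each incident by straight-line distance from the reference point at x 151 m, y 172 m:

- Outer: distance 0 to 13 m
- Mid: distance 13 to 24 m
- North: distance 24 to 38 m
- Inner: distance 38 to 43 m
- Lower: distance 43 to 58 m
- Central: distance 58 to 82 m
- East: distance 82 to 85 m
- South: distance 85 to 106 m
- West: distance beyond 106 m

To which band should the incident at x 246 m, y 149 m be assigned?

Distance = √((246−151)² + (149−172)²) = √(9025.000 + 529.000) = 97.745 m.
85 ≤ 97.745 < 106 → South.

South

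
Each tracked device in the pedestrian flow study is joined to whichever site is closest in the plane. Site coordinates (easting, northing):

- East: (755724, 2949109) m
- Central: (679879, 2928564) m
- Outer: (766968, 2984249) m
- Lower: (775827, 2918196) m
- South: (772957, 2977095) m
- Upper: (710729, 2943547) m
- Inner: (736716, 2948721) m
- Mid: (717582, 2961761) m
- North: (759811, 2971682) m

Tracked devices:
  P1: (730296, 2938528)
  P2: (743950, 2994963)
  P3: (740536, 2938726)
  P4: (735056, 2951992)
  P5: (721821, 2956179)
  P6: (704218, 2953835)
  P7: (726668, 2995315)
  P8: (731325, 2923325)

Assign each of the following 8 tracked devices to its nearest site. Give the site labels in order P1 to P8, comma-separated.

Inner, Outer, Inner, Inner, Mid, Upper, Mid, Inner

P1 → Inner (d²=145113649.00)
P2 → Outer (d²=644618120.00)
P3 → Inner (d²=114492425.00)
P4 → Inner (d²=13455041.00)
P5 → Mid (d²=49127845.00)
P6 → Upper (d²=148236065.00)
P7 → Mid (d²=1208426312.00)
P8 → Inner (d²=674019697.00)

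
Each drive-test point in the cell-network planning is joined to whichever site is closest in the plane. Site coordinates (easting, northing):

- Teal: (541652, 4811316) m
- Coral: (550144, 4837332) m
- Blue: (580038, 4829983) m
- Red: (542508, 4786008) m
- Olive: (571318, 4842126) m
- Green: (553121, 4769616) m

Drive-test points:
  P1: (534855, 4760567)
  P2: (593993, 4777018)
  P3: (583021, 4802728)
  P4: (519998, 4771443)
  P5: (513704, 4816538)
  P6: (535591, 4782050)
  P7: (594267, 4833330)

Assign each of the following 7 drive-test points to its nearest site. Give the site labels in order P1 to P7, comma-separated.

Green, Green, Blue, Red, Teal, Red, Blue

P1 → Green (d²=415531157.00)
P2 → Green (d²=1725309988.00)
P3 → Blue (d²=751733314.00)
P4 → Red (d²=718839325.00)
P5 → Teal (d²=808359988.00)
P6 → Red (d²=63510653.00)
P7 → Blue (d²=213666850.00)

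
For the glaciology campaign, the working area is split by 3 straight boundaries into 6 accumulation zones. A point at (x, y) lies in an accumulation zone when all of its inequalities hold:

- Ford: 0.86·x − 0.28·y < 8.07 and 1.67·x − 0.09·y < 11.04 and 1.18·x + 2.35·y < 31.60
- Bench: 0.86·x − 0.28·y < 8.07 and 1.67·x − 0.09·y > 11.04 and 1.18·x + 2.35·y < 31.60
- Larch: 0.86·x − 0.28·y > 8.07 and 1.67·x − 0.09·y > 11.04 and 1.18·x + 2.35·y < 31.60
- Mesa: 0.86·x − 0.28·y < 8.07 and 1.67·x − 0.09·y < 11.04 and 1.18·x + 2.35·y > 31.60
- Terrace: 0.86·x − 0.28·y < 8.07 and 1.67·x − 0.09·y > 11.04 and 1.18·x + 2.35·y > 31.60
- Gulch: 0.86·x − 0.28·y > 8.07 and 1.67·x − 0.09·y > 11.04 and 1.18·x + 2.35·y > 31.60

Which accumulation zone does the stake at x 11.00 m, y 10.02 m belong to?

Terrace

0.86·11.00 − 0.28·10.02 = 6.654, which is < 8.07
1.67·11.00 − 0.09·10.02 = 17.468, which is > 11.04
1.18·11.00 + 2.35·10.02 = 36.527, which is > 31.60
This sign pattern matches Terrace.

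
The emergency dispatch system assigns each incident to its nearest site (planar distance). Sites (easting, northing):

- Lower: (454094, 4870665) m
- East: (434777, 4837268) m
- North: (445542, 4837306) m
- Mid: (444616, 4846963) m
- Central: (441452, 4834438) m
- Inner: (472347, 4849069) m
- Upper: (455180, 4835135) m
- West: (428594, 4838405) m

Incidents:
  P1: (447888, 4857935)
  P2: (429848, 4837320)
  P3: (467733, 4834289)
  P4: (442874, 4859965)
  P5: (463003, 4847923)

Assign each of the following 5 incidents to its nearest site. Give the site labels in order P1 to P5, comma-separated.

P1 → Mid (d²=131090768.00)
P2 → West (d²=2749741.00)
P3 → Upper (d²=158293525.00)
P4 → Mid (d²=172086568.00)
P5 → Inner (d²=88623652.00)

Mid, West, Upper, Mid, Inner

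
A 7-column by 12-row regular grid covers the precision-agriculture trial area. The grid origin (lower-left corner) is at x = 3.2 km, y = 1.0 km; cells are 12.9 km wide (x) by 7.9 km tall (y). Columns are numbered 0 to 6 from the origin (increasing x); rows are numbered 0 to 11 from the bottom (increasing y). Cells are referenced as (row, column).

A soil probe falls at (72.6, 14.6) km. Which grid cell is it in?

Column index: ⌊(72.6 − 3.2) / 12.9⌋ = ⌊5.380⌋ = 5
Row offset from origin: ⌊(14.6 − 1.0) / 7.9⌋ = ⌊1.722⌋ = 1 → row 1

(1, 5)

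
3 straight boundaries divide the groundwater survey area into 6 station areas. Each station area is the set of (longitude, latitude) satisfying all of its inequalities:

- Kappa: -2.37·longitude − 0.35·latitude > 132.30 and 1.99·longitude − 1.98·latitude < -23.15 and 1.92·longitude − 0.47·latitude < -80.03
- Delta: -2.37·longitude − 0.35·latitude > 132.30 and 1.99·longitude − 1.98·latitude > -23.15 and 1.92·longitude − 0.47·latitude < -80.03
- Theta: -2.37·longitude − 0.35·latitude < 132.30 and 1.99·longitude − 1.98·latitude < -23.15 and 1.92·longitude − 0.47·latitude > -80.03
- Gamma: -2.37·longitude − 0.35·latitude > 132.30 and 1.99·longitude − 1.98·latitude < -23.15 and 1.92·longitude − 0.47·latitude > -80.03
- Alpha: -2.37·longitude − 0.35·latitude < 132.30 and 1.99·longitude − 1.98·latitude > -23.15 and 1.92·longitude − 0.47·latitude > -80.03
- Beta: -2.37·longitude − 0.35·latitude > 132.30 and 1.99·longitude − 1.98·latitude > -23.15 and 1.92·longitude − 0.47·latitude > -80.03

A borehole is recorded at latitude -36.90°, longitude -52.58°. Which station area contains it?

-2.37·-52.58 − 0.35·-36.90 = 137.530, which is > 132.30
1.99·-52.58 − 1.98·-36.90 = -31.572, which is < -23.15
1.92·-52.58 − 0.47·-36.90 = -83.611, which is < -80.03
This sign pattern matches Kappa.

Kappa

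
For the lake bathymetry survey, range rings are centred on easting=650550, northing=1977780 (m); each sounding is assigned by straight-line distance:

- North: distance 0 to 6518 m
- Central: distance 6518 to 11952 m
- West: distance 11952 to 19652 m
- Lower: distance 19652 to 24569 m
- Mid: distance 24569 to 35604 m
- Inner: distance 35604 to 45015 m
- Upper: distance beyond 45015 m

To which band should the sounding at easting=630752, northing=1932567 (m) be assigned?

Distance = √((630752−650550)² + (1932567−1977780)²) = √(391960804.000 + 2044215369.000) = 49357.635 m.
45015 ≤ 49357.635 < ∞ → Upper.

Upper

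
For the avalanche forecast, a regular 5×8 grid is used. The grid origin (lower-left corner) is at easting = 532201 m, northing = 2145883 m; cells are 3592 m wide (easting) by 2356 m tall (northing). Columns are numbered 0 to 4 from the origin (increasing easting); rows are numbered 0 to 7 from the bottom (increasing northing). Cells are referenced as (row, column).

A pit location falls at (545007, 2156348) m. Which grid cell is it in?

(4, 3)

Column index: ⌊(545007 − 532201) / 3592⌋ = ⌊3.565⌋ = 3
Row offset from origin: ⌊(2156348 − 2145883) / 2356⌋ = ⌊4.442⌋ = 4 → row 4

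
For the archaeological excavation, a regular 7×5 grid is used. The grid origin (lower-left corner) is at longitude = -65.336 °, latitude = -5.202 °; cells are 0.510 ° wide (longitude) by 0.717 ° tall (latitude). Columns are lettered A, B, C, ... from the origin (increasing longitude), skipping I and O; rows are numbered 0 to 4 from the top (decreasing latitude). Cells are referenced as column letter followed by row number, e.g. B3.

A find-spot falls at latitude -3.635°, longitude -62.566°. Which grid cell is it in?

F2

Column index: ⌊(-62.566 − -65.336) / 0.510⌋ = ⌊5.431⌋ = 5 → column F
Row offset from origin: ⌊(-3.635 − -5.202) / 0.717⌋ = ⌊2.185⌋ = 2 → row 2 (counted from top)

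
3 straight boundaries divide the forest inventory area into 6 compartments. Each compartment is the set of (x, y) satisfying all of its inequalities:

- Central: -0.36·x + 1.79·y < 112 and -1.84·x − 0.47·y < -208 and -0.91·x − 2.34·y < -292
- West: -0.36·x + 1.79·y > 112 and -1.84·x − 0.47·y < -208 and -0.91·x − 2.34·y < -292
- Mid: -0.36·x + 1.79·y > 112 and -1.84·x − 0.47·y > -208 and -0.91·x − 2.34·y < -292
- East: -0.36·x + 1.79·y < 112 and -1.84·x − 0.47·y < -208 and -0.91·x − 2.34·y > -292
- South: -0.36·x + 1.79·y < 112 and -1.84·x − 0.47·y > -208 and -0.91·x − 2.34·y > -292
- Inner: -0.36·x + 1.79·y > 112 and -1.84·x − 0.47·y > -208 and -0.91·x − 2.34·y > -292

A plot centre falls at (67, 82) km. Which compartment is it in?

-0.36·67 + 1.79·82 = 122.660, which is > 112
-1.84·67 − 0.47·82 = -161.820, which is > -208
-0.91·67 − 2.34·82 = -252.850, which is > -292
This sign pattern matches Inner.

Inner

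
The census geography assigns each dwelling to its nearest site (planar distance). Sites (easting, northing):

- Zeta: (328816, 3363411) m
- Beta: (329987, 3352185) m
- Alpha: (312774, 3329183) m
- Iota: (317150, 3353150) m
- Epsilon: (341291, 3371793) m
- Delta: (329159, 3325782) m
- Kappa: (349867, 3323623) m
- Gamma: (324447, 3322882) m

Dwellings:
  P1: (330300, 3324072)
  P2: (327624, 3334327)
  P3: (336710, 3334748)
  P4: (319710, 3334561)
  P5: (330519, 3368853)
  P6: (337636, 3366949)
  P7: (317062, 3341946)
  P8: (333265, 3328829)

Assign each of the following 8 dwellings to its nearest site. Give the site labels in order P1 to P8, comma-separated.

P1 → Delta (d²=4225981.00)
P2 → Delta (d²=75373250.00)
P3 → Delta (d²=137406757.00)
P4 → Alpha (d²=77030980.00)
P5 → Zeta (d²=32515573.00)
P6 → Epsilon (d²=36823361.00)
P7 → Iota (d²=125537360.00)
P8 → Delta (d²=26143445.00)

Delta, Delta, Delta, Alpha, Zeta, Epsilon, Iota, Delta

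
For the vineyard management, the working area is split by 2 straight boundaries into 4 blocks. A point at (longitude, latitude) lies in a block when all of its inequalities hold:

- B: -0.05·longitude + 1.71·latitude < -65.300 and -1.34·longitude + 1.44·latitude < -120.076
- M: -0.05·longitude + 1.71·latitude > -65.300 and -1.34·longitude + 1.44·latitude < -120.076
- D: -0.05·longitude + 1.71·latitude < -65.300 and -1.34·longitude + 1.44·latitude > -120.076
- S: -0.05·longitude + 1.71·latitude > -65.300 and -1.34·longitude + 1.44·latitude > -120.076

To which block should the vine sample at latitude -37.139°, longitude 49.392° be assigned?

D

-0.05·49.392 + 1.71·-37.139 = -65.977, which is < -65.300
-1.34·49.392 + 1.44·-37.139 = -119.665, which is > -120.076
This sign pattern matches D.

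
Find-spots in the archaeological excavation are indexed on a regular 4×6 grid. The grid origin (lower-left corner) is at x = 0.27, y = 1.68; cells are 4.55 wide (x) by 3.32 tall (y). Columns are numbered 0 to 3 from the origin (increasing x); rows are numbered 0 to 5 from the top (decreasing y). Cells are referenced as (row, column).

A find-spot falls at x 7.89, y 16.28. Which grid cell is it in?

Column index: ⌊(7.89 − 0.27) / 4.55⌋ = ⌊1.675⌋ = 1
Row offset from origin: ⌊(16.28 − 1.68) / 3.32⌋ = ⌊4.398⌋ = 4 → row 1 (counted from top)

(1, 1)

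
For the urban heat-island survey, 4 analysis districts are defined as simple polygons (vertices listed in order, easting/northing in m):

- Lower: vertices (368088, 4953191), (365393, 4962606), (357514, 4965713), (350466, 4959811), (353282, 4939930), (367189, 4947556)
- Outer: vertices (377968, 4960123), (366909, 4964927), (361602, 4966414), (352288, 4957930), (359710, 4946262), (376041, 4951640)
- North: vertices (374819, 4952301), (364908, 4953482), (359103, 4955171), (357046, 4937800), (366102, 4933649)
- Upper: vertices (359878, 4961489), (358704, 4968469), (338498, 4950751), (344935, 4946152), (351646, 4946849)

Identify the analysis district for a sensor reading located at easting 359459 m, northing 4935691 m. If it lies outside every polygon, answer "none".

none

Cast a ray rightward from (359459, 4935691). For each polygon, the edges (by vertex number in listed order) whose endpoints lie on opposite sides of northing = 4935691, where each meets that height, and whether that is right or left of the point:
Lower: no edge straddles that height → 0 crossings.
Outer: no edge straddles that height → 0 crossings.
North: 4–5 at easting≈361647.1 (right), 5–1 at easting≈367056.3 (right) → 2 crossings.
Upper: no edge straddles that height → 0 crossings.
All counts are even, so the point lies outside every listed polygon.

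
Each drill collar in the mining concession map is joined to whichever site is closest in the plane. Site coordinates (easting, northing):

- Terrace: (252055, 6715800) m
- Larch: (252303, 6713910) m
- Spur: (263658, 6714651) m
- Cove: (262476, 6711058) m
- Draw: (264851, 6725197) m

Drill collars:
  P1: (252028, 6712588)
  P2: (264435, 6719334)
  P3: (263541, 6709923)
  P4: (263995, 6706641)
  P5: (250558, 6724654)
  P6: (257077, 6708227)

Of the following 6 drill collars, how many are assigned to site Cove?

3

P1 → Larch
P2 → Spur
P3 → Cove
P4 → Cove
P5 → Terrace
P6 → Cove
3 of the 6 go to Cove.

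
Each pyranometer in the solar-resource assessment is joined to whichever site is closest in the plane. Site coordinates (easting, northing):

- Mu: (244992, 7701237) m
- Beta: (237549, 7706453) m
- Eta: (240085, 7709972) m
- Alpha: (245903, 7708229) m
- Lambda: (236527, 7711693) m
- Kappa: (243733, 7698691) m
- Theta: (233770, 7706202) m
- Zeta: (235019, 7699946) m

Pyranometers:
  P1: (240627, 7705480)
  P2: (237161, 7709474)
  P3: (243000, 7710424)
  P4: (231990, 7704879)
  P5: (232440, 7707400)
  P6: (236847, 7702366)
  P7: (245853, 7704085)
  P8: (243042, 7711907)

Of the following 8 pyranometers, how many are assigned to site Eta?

P1 → Beta
P2 → Lambda
P3 → Eta
P4 → Theta
P5 → Theta
P6 → Zeta
P7 → Mu
P8 → Eta
2 of the 8 go to Eta.

2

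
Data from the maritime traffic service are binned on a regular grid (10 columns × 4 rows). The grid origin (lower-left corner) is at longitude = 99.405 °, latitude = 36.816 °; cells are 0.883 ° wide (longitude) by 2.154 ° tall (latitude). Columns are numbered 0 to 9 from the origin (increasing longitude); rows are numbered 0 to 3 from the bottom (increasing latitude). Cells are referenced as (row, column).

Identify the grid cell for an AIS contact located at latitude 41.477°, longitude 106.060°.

(2, 7)

Column index: ⌊(106.060 − 99.405) / 0.883⌋ = ⌊7.537⌋ = 7
Row offset from origin: ⌊(41.477 − 36.816) / 2.154⌋ = ⌊2.164⌋ = 2 → row 2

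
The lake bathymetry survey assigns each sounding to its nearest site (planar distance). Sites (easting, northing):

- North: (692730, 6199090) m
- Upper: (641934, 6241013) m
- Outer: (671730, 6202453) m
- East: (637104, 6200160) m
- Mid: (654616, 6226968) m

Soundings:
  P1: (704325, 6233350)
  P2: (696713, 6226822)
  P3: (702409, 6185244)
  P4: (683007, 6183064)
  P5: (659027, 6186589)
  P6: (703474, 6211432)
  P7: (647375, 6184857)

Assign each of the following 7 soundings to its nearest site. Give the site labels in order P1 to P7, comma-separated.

P1 → North (d²=1308191625.00)
P2 → North (d²=784928113.00)
P3 → North (d²=285394757.00)
P4 → North (d²=351369405.00)
P5 → Outer (d²=413032705.00)
P6 → North (d²=267758500.00)
P7 → East (d²=339675250.00)

North, North, North, North, Outer, North, East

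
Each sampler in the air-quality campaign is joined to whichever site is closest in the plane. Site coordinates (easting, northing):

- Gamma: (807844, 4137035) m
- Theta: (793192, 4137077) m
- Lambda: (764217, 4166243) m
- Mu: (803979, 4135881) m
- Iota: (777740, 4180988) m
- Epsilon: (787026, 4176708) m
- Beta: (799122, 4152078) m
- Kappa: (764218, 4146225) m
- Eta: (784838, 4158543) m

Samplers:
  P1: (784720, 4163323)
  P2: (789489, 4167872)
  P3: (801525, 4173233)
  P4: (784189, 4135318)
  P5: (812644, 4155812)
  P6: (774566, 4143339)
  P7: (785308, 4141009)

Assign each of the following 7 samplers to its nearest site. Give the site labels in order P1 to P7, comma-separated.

Eta, Epsilon, Epsilon, Theta, Beta, Kappa, Theta

P1 → Eta (d²=22862324.00)
P2 → Epsilon (d²=84141265.00)
P3 → Epsilon (d²=222296626.00)
P4 → Theta (d²=84148090.00)
P5 → Beta (d²=196787240.00)
P6 → Kappa (d²=115410100.00)
P7 → Theta (d²=77618080.00)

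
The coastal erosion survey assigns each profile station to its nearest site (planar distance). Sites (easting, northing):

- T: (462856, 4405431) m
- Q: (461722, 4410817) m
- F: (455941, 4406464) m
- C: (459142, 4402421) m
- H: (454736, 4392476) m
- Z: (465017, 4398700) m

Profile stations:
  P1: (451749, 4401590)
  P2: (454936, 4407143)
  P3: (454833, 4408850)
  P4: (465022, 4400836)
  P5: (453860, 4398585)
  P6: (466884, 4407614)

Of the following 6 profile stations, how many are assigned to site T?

1

P1 → F
P2 → F
P3 → F
P4 → Z
P5 → H
P6 → T
1 of the 6 goes to T.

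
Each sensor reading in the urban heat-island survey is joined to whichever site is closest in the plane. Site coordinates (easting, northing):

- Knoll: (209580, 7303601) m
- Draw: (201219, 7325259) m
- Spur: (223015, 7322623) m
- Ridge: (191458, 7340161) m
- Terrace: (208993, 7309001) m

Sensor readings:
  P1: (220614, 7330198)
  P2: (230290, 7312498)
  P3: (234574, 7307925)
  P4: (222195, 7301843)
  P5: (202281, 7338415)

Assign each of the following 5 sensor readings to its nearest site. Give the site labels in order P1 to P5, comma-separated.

P1 → Spur (d²=63145426.00)
P2 → Spur (d²=155441250.00)
P3 → Spur (d²=349641685.00)
P4 → Knoll (d²=162228789.00)
P5 → Ridge (d²=120185845.00)

Spur, Spur, Spur, Knoll, Ridge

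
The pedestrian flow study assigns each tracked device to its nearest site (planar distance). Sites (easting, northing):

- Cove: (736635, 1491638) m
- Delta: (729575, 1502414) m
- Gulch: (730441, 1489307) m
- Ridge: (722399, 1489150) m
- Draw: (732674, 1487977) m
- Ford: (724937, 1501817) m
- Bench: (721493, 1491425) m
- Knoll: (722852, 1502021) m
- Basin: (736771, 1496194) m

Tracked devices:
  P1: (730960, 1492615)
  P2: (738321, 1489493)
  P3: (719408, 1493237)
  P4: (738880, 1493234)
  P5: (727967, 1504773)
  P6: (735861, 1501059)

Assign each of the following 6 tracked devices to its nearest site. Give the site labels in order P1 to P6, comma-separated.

Gulch, Cove, Bench, Cove, Delta, Basin

P1 → Gulch (d²=11212225.00)
P2 → Cove (d²=7443621.00)
P3 → Bench (d²=7630569.00)
P4 → Cove (d²=7587241.00)
P5 → Delta (d²=8150545.00)
P6 → Basin (d²=24496325.00)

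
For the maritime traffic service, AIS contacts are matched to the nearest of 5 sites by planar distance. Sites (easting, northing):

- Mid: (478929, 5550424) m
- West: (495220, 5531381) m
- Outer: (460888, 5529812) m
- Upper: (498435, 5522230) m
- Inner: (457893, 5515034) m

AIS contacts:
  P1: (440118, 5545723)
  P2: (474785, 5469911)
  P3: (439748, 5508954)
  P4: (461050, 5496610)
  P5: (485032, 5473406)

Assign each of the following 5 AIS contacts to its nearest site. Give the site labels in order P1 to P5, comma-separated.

P1 → Outer (d²=684552821.00)
P2 → Inner (d²=2321424793.00)
P3 → Inner (d²=366207425.00)
P4 → Inner (d²=349410425.00)
P5 → Inner (d²=2469415705.00)

Outer, Inner, Inner, Inner, Inner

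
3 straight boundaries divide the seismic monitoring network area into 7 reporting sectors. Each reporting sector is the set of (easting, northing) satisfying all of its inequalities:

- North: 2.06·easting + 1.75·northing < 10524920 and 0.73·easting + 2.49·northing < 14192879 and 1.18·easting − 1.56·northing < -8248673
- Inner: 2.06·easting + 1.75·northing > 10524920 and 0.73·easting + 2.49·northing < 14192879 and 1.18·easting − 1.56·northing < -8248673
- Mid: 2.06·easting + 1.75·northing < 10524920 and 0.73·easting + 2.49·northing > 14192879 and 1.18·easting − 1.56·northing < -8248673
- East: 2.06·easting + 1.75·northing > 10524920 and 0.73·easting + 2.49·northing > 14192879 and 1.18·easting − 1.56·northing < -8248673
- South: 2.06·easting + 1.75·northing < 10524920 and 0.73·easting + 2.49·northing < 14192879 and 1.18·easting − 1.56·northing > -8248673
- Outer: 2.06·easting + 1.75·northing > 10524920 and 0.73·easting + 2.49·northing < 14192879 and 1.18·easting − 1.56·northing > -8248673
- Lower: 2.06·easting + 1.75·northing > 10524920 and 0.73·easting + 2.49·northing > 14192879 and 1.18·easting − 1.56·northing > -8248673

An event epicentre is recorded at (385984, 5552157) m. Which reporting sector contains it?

South

2.06·385984 + 1.75·5552157 = 10511401.790, which is < 10524920
0.73·385984 + 2.49·5552157 = 14106639.250, which is < 14192879
1.18·385984 − 1.56·5552157 = -8205903.800, which is > -8248673
This sign pattern matches South.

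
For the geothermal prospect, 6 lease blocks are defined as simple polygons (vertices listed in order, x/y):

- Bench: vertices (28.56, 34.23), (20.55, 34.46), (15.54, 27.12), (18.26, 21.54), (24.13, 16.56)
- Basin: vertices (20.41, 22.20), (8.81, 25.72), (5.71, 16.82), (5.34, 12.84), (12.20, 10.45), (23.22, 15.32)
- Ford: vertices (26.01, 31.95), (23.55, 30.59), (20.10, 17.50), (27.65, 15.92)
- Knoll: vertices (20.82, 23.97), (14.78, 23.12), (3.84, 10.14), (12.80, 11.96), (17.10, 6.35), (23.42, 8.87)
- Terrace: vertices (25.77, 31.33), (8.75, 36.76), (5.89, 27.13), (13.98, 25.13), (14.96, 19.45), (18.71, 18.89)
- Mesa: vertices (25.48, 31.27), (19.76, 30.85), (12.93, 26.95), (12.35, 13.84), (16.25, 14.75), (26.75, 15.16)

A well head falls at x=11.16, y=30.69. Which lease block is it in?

Cast a ray rightward from (11.16, 30.69). For each polygon, the edges (by vertex number in listed order) whose endpoints lie on opposite sides of y = 30.69, where each meets that height, and whether that is right or left of the point:
Bench: 2–3 at x≈17.977 (right), 5–1 at x≈27.672 (right) → 2 crossings.
Basin: no edge straddles that height → 0 crossings.
Ford: 1–2 at x≈23.731 (right), 4–1 at x≈26.139 (right) → 2 crossings.
Knoll: no edge straddles that height → 0 crossings.
Terrace: 2–3 at x≈6.947 (left), 6–1 at x≈25.407 (right) → 1 crossing.
Mesa: 2–3 at x≈19.480 (right), 6–1 at x≈25.526 (right) → 2 crossings.
Only Terrace has an odd count, so the point is inside Terrace.

Terrace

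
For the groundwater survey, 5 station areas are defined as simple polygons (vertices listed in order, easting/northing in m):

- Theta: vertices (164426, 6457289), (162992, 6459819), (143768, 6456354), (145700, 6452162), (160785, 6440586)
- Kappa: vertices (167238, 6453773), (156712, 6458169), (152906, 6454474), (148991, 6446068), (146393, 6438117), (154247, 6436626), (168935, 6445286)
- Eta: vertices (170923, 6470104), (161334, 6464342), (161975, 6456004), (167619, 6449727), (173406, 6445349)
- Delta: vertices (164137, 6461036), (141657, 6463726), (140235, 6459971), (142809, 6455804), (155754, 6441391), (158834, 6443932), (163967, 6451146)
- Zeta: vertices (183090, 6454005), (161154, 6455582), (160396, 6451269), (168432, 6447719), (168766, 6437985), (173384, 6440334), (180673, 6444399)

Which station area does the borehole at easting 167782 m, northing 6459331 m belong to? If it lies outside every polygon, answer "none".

Eta

Cast a ray rightward from (167782, 6459331). For each polygon, the edges (by vertex number in listed order) whose endpoints lie on opposite sides of northing = 6459331, where each meets that height, and whether that is right or left of the point:
Theta: 1–2 at easting≈163268.6 (left), 2–3 at easting≈160284.6 (left) → 0 crossings.
Kappa: no edge straddles that height → 0 crossings.
Eta: 2–3 at easting≈161719.2 (left), 5–1 at easting≈172003.6 (right) → 1 crossing.
Delta: 3–4 at easting≈140630.3 (left), 7–1 at easting≈164107.7 (left) → 0 crossings.
Zeta: no edge straddles that height → 0 crossings.
Only Eta has an odd count, so the point is inside Eta.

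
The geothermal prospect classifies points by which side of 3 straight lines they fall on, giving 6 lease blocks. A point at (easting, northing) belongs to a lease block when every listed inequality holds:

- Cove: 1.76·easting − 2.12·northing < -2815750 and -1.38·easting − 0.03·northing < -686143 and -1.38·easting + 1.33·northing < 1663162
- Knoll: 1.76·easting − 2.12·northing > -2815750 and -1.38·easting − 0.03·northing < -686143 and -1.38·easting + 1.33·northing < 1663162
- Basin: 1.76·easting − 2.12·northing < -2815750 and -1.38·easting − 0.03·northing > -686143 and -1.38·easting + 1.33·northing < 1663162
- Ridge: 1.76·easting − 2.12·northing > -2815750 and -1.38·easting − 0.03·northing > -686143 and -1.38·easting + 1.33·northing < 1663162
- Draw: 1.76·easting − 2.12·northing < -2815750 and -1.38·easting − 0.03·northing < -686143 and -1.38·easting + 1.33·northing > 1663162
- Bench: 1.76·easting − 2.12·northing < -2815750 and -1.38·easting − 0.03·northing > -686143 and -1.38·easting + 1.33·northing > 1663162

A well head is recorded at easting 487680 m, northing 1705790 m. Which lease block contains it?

1.76·487680 − 2.12·1705790 = -2757958.000, which is > -2815750
-1.38·487680 − 0.03·1705790 = -724172.100, which is < -686143
-1.38·487680 + 1.33·1705790 = 1595702.300, which is < 1663162
This sign pattern matches Knoll.

Knoll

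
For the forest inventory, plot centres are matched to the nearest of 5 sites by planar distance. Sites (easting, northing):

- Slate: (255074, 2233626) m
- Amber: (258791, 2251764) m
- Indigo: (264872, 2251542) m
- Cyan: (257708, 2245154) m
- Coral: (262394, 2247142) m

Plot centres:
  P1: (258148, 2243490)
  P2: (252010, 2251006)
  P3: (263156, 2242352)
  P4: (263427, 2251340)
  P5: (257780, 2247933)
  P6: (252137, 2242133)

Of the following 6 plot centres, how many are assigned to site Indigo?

P1 → Cyan
P2 → Amber
P3 → Coral
P4 → Indigo
P5 → Cyan
P6 → Cyan
1 of the 6 goes to Indigo.

1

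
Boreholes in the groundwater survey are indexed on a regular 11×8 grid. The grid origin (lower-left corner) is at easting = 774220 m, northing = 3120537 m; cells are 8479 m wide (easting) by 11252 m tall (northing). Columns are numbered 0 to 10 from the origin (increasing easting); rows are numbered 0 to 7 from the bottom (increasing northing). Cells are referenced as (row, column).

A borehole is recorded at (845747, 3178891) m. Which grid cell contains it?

(5, 8)

Column index: ⌊(845747 − 774220) / 8479⌋ = ⌊8.436⌋ = 8
Row offset from origin: ⌊(3178891 − 3120537) / 11252⌋ = ⌊5.186⌋ = 5 → row 5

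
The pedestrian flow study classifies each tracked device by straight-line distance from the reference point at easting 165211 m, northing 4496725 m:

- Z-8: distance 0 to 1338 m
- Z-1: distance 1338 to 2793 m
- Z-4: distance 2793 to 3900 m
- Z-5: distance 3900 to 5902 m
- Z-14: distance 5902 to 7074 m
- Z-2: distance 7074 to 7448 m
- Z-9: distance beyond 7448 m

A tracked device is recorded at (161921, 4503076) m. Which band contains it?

Z-2

Distance = √((161921−165211)² + (4503076−4496725)²) = √(10824100.000 + 40335201.000) = 7152.573 m.
7074 ≤ 7152.573 < 7448 → Z-2.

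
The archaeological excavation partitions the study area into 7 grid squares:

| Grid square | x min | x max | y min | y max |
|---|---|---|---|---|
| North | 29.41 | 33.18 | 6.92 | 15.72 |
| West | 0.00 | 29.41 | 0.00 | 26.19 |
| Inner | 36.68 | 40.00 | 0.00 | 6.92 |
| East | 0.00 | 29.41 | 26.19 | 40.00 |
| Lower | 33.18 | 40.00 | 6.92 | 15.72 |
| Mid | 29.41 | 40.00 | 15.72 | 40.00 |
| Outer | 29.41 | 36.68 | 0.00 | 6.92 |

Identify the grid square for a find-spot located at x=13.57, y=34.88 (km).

East

The point has x = 13.57 and y = 34.88.
Only East satisfies 0.00 ≤ x ≤ 29.41 and 26.19 ≤ y ≤ 40.00.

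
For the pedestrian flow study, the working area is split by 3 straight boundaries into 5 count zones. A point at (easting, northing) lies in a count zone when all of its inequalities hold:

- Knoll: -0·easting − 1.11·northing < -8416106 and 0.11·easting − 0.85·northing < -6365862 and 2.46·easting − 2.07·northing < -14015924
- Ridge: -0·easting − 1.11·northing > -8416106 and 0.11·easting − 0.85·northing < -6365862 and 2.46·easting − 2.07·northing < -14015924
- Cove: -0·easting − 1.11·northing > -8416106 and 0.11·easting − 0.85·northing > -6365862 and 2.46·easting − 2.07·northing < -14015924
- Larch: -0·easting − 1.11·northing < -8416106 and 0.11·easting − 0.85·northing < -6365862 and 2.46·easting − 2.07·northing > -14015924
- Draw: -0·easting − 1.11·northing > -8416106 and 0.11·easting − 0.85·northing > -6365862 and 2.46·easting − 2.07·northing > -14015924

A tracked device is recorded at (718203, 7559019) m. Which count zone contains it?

-0·718203 − 1.11·7559019 = -8390511.090, which is > -8416106
0.11·718203 − 0.85·7559019 = -6346163.820, which is > -6365862
2.46·718203 − 2.07·7559019 = -13880389.950, which is > -14015924
This sign pattern matches Draw.

Draw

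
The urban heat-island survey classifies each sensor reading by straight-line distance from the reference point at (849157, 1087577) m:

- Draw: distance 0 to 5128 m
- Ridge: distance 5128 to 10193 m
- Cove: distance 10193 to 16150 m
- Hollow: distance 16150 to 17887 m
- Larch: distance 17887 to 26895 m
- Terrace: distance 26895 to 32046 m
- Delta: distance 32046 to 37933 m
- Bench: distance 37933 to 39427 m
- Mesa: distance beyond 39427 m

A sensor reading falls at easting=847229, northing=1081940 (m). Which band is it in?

Distance = √((847229−849157)² + (1081940−1087577)²) = √(3717184.000 + 31775769.000) = 5957.596 m.
5128 ≤ 5957.596 < 10193 → Ridge.

Ridge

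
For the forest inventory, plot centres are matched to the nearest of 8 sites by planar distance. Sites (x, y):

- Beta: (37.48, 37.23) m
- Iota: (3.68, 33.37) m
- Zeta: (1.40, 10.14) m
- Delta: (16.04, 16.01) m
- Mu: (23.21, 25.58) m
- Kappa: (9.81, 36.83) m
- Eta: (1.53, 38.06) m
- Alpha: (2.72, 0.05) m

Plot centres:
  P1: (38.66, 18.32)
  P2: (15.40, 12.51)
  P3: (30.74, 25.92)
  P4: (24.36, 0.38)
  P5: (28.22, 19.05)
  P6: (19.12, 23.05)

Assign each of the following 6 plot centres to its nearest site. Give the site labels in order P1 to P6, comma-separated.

Mu, Delta, Mu, Delta, Mu, Mu

P1 → Mu (d²=291.41)
P2 → Delta (d²=12.66)
P3 → Mu (d²=56.82)
P4 → Delta (d²=313.52)
P5 → Mu (d²=67.74)
P6 → Mu (d²=23.13)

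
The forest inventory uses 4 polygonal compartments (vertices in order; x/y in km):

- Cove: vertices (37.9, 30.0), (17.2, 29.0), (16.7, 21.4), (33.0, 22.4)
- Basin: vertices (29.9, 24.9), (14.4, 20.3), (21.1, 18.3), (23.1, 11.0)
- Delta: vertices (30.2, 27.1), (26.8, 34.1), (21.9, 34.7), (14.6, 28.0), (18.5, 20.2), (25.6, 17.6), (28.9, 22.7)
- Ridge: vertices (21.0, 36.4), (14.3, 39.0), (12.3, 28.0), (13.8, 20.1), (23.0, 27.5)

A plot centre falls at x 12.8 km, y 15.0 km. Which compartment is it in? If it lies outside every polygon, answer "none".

Cast a ray rightward from (12.8, 15.0). For each polygon, the edges (by vertex number in listed order) whose endpoints lie on opposite sides of y = 15.0, where each meets that height, and whether that is right or left of the point:
Cove: no edge straddles that height → 0 crossings.
Basin: 3–4 at x≈22.00 (right), 4–1 at x≈25.06 (right) → 2 crossings.
Delta: no edge straddles that height → 0 crossings.
Ridge: no edge straddles that height → 0 crossings.
All counts are even, so the point lies outside every listed polygon.

none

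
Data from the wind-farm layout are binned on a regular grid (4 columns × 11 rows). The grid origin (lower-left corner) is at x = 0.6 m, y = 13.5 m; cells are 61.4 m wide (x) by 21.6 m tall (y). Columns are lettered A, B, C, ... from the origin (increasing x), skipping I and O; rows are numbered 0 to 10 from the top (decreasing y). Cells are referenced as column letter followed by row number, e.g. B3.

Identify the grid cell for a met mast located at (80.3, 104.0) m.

Column index: ⌊(80.3 − 0.6) / 61.4⌋ = ⌊1.298⌋ = 1 → column B
Row offset from origin: ⌊(104.0 − 13.5) / 21.6⌋ = ⌊4.190⌋ = 4 → row 6 (counted from top)

B6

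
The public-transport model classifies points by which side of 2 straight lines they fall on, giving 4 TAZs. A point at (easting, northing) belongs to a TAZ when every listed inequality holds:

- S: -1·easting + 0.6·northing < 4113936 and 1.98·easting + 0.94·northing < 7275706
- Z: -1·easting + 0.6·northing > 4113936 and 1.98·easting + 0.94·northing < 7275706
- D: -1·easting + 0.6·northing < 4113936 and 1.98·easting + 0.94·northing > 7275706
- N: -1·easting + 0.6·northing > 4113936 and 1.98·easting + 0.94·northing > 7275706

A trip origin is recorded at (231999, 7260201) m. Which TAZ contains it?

-1·231999 + 0.6·7260201 = 4124121.600, which is > 4113936
1.98·231999 + 0.94·7260201 = 7283946.960, which is > 7275706
This sign pattern matches N.

N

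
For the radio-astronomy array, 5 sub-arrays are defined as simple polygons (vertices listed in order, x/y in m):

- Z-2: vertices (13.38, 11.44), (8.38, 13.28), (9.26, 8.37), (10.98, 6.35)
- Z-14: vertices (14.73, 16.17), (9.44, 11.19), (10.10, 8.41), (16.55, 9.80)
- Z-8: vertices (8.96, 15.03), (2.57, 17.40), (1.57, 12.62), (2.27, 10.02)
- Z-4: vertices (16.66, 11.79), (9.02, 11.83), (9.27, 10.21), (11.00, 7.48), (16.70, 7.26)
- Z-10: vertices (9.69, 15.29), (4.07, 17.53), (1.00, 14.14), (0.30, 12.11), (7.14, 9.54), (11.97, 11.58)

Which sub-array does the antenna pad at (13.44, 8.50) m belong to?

Cast a ray rightward from (13.44, 8.50). For each polygon, the edges (by vertex number in listed order) whose endpoints lie on opposite sides of y = 8.50, where each meets that height, and whether that is right or left of the point:
Z-2: 2–3 at x≈9.237 (left), 4–1 at x≈11.994 (left) → 0 crossings.
Z-14: 2–3 at x≈10.079 (left), 3–4 at x≈10.518 (left) → 0 crossings.
Z-8: no edge straddles that height → 0 crossings.
Z-4: 3–4 at x≈10.354 (left), 5–1 at x≈16.689 (right) → 1 crossing.
Z-10: no edge straddles that height → 0 crossings.
Only Z-4 has an odd count, so the point is inside Z-4.

Z-4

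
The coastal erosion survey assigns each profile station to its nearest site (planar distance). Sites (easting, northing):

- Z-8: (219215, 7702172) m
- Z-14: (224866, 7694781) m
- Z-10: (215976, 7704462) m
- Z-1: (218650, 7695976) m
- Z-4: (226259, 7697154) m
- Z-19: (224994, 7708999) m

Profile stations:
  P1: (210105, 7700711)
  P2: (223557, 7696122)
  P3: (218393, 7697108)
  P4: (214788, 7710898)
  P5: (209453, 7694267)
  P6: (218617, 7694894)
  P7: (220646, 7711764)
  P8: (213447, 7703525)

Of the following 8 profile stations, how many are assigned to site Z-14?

1

P1 → Z-10
P2 → Z-14
P3 → Z-1
P4 → Z-10
P5 → Z-1
P6 → Z-1
P7 → Z-19
P8 → Z-10
1 of the 8 goes to Z-14.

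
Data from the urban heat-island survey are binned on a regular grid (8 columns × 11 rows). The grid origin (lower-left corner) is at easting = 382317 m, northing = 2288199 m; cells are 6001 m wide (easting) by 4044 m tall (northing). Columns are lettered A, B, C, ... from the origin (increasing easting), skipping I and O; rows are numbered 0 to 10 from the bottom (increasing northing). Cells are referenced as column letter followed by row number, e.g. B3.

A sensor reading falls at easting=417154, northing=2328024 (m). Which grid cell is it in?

F9

Column index: ⌊(417154 − 382317) / 6001⌋ = ⌊5.805⌋ = 5 → column F
Row offset from origin: ⌊(2328024 − 2288199) / 4044⌋ = ⌊9.848⌋ = 9 → row 9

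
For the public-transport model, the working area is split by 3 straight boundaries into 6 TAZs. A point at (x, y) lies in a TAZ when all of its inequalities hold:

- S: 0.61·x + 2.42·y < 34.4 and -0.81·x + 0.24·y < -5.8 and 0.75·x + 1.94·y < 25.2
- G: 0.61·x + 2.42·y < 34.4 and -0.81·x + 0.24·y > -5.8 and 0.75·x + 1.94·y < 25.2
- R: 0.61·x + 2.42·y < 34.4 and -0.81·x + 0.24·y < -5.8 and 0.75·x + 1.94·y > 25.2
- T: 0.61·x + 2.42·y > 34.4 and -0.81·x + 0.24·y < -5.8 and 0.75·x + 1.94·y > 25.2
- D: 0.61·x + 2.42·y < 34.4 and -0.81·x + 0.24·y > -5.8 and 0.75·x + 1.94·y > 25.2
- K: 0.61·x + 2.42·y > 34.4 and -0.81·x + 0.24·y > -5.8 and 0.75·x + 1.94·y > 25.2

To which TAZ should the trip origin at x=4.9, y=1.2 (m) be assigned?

G

0.61·4.9 + 2.42·1.2 = 5.893, which is < 34.4
-0.81·4.9 + 0.24·1.2 = -3.681, which is > -5.8
0.75·4.9 + 1.94·1.2 = 6.003, which is < 25.2
This sign pattern matches G.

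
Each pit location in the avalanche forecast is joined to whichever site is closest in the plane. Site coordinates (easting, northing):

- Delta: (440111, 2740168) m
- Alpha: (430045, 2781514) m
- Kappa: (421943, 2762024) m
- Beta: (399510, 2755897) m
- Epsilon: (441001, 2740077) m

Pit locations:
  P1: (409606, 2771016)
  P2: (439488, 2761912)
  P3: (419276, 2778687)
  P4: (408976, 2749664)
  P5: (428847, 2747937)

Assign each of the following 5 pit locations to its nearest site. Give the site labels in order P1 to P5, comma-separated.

Kappa, Kappa, Alpha, Beta, Delta

P1 → Kappa (d²=233057633.00)
P2 → Kappa (d²=307839569.00)
P3 → Alpha (d²=123963290.00)
P4 → Beta (d²=128455445.00)
P5 → Delta (d²=187235057.00)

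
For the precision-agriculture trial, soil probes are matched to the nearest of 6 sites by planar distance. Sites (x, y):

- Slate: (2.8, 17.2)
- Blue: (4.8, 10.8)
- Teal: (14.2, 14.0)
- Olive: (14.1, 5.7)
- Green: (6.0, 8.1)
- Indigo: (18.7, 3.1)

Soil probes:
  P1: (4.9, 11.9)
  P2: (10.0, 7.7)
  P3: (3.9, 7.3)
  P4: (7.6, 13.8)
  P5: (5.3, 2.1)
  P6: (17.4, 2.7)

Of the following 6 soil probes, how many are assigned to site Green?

3

P1 → Blue
P2 → Green
P3 → Green
P4 → Blue
P5 → Green
P6 → Indigo
3 of the 6 go to Green.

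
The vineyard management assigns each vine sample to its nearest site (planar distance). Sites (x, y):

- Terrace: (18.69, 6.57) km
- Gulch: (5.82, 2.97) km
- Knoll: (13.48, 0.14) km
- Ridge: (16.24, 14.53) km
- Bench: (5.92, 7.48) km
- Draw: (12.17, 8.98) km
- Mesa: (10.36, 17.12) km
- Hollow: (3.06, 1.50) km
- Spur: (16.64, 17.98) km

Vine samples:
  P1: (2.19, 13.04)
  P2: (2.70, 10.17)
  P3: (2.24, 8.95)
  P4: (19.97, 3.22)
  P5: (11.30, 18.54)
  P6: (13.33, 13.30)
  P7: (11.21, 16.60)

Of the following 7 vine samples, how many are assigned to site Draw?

0

P1 → Bench
P2 → Bench
P3 → Bench
P4 → Terrace
P5 → Mesa
P6 → Ridge
P7 → Mesa
0 of the 7 go to Draw.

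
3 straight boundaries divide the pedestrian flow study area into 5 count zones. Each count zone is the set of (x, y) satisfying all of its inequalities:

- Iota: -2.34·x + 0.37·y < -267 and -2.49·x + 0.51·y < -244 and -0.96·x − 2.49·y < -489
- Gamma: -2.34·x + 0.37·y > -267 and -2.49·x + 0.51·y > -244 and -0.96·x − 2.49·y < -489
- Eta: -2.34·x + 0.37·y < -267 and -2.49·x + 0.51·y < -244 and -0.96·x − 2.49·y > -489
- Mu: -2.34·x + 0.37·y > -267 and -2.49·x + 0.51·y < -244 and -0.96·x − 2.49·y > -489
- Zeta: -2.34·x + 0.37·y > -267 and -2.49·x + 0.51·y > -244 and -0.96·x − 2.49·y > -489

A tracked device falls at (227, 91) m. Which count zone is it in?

-2.34·227 + 0.37·91 = -497.510, which is < -267
-2.49·227 + 0.51·91 = -518.820, which is < -244
-0.96·227 − 2.49·91 = -444.510, which is > -489
This sign pattern matches Eta.

Eta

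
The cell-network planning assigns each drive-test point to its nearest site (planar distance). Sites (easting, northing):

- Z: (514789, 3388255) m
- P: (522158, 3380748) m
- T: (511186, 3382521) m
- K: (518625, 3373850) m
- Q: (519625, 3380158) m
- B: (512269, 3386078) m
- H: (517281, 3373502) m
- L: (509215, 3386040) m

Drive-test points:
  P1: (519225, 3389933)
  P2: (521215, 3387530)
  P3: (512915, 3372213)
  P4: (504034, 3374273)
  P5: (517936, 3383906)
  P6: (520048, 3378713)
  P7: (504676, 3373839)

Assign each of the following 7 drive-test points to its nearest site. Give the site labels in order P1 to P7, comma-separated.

Z, Z, H, T, Q, Q, T

P1 → Z (d²=22493780.00)
P2 → Z (d²=41819101.00)
P3 → H (d²=20723477.00)
P4 → T (d²=119180608.00)
P5 → Q (d²=16900225.00)
P6 → Q (d²=2266954.00)
P7 → T (d²=117757224.00)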